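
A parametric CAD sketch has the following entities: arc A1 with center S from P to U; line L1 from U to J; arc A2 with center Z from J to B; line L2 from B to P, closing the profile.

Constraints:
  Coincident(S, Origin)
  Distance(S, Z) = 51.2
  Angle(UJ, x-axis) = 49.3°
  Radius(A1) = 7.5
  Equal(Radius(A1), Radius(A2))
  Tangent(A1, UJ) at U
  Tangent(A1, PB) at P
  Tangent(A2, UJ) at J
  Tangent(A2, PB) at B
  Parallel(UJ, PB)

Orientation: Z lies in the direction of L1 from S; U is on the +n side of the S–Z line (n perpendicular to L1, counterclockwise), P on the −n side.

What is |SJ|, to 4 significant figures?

51.75

The slot axis is L1's direction at 49.3°, so u = (cos 49.3°, sin 49.3°) = (0.6521, 0.7581) and n = (−sin 49.3°, cos 49.3°) = (-0.7581, 0.6521). S is at the origin and Z lies 51.2 along u from S, so Z = 51.2·u = (33.39, 38.82). Tangency of A1 to both parallel lines with radius 7.5 puts U and P at S ± 7.5·n: U = (-5.686, 4.891), P = (5.686, -4.891). Equal radii place J and B the same way about Z: J = Z + 7.5·n = (27.70, 43.71), B = Z − 7.5·n = (39.07, 33.93). Then |SJ| = |J − S| = 51.75.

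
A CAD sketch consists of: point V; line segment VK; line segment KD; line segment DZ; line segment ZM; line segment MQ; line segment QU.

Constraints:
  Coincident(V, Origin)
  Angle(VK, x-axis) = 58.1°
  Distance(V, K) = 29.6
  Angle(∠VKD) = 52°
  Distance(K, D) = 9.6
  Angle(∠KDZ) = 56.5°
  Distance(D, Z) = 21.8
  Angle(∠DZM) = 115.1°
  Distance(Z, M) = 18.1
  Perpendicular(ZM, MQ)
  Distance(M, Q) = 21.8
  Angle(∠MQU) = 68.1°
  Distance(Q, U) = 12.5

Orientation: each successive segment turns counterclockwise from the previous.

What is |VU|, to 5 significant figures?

33.700

ZM is perpendicular to MQ, so MQ runs at 104.50°; with |MQ| = 21.8, Q = (32.057, 32.950). ∠MQU = 68.1° gives QU at -143.60° from the x-axis; with |QU| = 12.5, U = (21.996, 25.532). Then |VU| = |U − V| = 33.700.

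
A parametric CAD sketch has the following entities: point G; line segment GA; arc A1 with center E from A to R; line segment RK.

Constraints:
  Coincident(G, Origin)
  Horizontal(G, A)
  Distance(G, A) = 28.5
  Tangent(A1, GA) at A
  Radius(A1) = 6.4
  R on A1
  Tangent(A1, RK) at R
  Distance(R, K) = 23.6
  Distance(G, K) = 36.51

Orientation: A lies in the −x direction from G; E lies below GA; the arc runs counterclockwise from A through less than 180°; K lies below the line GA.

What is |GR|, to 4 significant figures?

35.29

Checks: |EA| = 6.400 ✓; |ER| = 6.400 ✓; ∠(ER, RK) = 90.00° ✓; |RK| = 23.60 ✓; |GK| = 36.51 ✓.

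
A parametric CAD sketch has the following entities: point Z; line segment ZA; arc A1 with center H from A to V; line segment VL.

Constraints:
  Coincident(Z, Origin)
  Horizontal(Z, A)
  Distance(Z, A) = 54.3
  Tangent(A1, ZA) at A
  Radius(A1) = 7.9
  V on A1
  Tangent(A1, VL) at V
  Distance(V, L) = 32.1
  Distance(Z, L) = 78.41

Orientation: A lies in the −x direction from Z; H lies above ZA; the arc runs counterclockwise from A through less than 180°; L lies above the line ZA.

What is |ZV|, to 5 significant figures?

49.946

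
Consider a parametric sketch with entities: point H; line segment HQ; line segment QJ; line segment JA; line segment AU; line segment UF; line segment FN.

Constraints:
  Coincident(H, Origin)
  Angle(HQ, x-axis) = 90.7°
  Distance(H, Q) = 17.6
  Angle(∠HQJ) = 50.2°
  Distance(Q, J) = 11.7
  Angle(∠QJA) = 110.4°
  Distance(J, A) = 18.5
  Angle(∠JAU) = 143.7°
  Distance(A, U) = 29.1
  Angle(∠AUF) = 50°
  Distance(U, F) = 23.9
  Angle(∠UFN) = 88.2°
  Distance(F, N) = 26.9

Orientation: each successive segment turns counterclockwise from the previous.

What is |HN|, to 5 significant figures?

8.5797

H is at the origin; HQ runs at 90.7° with length 17.6, so Q = (-0.21502, 17.599). ∠HQJ = 50.2° gives QJ at -139.50° from the x-axis; with |QJ| = 11.7, J = (-9.1118, 10.000). ∠QJA = 110.4° gives JA at -69.900° from the x-axis; with |JA| = 18.5, A = (-2.7541, -7.3731). ∠JAU = 143.7° gives AU at -33.600° from the x-axis; with |AU| = 29.1, U = (21.484, -23.477). ∠AUF = 50.0° gives UF at 96.400° from the x-axis; with |UF| = 23.9, F = (18.820, 0.27426). ∠UFN = 88.2° gives FN at -171.80° from the x-axis; with |FN| = 26.9, N = (-7.8051, -3.5625). Then |HN| = |N − H| = 8.5797.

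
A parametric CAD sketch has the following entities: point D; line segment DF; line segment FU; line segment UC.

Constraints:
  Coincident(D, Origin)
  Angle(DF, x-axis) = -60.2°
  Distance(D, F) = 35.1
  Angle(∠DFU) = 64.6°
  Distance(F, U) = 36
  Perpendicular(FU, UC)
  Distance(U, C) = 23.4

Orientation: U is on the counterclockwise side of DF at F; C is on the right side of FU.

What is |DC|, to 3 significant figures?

59.0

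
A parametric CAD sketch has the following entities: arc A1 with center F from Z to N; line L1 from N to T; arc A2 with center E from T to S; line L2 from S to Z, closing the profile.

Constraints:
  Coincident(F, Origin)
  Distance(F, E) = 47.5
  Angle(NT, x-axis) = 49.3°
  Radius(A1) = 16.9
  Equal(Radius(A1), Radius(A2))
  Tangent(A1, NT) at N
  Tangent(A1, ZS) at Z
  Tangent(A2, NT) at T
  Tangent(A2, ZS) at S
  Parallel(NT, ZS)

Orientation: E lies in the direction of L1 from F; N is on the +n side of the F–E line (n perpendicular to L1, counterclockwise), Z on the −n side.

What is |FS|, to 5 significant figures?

50.417

The slot axis is L1's direction at 49.3°, so u = (cos 49.3°, sin 49.3°) = (0.65210, 0.75813) and n = (−sin 49.3°, cos 49.3°) = (-0.75813, 0.65210). F is at the origin and E lies 47.5 along u from F, so E = 47.5·u = (30.975, 36.011). Tangency of A1 to both parallel lines with radius 16.9 puts N and Z at F ± 16.9·n: N = (-12.812, 11.020), Z = (12.812, -11.020). Equal radii place T and S the same way about E: T = E + 16.9·n = (18.162, 47.032), S = E − 16.9·n = (43.787, 24.991). Then |FS| = |S − F| = 50.417.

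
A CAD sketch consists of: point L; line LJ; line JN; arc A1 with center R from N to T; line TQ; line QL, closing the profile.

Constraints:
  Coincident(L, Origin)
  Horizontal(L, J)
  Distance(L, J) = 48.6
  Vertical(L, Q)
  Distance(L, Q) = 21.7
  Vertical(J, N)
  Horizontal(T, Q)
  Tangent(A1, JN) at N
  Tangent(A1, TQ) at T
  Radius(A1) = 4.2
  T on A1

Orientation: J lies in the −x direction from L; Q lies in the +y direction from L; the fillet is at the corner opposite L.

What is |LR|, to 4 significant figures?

47.72

L is at the origin; L and J share the same y with |LJ| = 48.6 and J on the −x side, so J = (-48.60, 0.000). LQ is vertical with |LQ| = 21.7 and Q on the +y side, so Q = (0.000, 21.70). The virtual corner opposite L is at (-48.60, 21.70). Tangency of A1 to JN means the radius RN is perpendicular to JN and tangency of A1 to TQ means the radius RT is perpendicular to TQ, with radius 4.2, so the center R sits 4.2 in from both sides at R = (-44.40, 17.50). Then |LR| = |R − L| = 47.72.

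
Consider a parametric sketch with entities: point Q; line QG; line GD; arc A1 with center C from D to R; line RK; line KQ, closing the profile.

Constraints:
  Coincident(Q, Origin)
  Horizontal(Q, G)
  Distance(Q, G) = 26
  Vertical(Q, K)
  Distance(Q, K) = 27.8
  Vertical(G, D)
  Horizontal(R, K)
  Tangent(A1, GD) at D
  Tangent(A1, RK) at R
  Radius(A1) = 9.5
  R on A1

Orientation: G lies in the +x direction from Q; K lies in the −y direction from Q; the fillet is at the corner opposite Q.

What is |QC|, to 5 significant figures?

24.640

Q is at the origin; QG is horizontal with |QG| = 26.0 and G on the +x side, so G = (26.000, 0.0000). QK is vertical with |QK| = 27.8 and K on the −y side, so K = (0.0000, -27.800). The virtual corner opposite Q is at (26.000, -27.800). A1 meets GD tangentially, so CD is at right angles to GD and since A1 is tangent to RK there, CR ⟂ RK, with radius 9.5, so the center C sits 9.5 in from both sides at C = (16.500, -18.300). Then |QC| = |C − Q| = 24.640.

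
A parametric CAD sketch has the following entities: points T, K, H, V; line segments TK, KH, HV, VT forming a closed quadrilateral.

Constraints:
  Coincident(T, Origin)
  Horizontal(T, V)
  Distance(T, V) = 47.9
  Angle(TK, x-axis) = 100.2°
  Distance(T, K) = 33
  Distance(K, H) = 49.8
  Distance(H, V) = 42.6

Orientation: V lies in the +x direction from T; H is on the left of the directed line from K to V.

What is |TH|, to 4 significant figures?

60.31

Checks: T.y = 0.00, V.y = 0.00 ✓; |KH| = 49.80 ✓; |HV| = 42.60 ✓.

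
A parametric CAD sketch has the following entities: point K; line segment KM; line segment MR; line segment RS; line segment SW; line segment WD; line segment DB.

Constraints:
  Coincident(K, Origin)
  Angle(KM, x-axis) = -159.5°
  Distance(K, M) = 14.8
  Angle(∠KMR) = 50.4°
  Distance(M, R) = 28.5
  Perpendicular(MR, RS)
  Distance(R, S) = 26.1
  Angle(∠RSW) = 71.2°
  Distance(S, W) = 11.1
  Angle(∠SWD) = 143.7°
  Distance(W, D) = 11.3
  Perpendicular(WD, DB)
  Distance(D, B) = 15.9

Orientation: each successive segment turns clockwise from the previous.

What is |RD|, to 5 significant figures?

21.536

K is at the origin; KM runs at -159.5° with length 14.8, so M = (-13.863, -5.1831). ∠KMR = 50.4° gives MR at 70.900° from the x-axis; with |MR| = 28.5, R = (-4.5370, 21.748). MR is perpendicular to RS, so RS runs at -19.100°; with |RS| = 26.1, S = (20.126, 13.208). ∠RSW = 71.2° gives SW at -127.90° from the x-axis; with |SW| = 11.1, W = (13.308, 4.4488). ∠SWD = 143.7° gives WD at -164.20° from the x-axis; with |WD| = 11.3, D = (2.4345, 1.3720). Then |RD| = |D − R| = 21.536.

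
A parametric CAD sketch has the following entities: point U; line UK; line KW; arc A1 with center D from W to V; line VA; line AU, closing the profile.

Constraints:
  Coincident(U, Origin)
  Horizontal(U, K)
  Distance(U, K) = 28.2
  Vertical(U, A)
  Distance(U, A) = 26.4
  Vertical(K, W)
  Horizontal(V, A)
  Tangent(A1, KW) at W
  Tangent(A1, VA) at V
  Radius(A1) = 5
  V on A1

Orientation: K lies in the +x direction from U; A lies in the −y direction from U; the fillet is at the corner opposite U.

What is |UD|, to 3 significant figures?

31.6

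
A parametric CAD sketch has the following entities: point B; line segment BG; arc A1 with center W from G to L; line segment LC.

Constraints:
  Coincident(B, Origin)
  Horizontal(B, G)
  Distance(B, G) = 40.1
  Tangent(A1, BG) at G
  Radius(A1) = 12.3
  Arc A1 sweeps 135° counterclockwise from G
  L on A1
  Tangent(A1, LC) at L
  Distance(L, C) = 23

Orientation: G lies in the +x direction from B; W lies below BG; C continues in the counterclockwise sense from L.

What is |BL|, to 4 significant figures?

37.78

Since A1 is tangent to BG there, WG ⟂ BG, so W = G + (0, -12.3) = (40.10, -12.30). On A1, G sits at bearing 90° from W; a 135° counterclockwise sweep puts L at bearing 225°, so L = W + 12.3·(cos 225°, sin 225°) = (31.40, -21.00). Then |BL| = |L − B| = 37.78.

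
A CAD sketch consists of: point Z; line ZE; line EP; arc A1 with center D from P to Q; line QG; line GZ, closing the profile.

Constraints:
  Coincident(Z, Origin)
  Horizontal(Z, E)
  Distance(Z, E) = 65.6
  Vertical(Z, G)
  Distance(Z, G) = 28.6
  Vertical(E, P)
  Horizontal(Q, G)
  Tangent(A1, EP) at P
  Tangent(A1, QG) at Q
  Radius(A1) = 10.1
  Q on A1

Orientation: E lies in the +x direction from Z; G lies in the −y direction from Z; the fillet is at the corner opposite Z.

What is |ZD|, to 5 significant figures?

58.502

ZG is vertical with |ZG| = 28.6 and G on the −y side, so G = (0.0000, -28.600). The virtual corner opposite Z is at (65.600, -28.600). A1 meets EP tangentially, so DP is at right angles to EP and tangency of A1 to QG means the radius DQ is perpendicular to QG, with radius 10.1, so the center D sits 10.1 in from both sides at D = (55.500, -18.500). Then |ZD| = |D − Z| = 58.502.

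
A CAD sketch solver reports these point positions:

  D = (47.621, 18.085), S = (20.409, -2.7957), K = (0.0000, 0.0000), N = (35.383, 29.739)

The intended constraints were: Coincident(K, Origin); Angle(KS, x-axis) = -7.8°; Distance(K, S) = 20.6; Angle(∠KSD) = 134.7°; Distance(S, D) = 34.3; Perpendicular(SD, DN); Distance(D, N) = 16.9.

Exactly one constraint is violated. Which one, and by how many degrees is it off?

Perpendicular(SD, DN) — off by 8.90°.

K = (0.00, 0.00) ✓; KS at -7.800° ✓; |KS| = 20.60 ✓; ∠KSD = 134.7° ✓; |SD| = 34.30 ✓; ∠(SD, DN) = 98.90° ✗; |DN| = 16.90 ✓.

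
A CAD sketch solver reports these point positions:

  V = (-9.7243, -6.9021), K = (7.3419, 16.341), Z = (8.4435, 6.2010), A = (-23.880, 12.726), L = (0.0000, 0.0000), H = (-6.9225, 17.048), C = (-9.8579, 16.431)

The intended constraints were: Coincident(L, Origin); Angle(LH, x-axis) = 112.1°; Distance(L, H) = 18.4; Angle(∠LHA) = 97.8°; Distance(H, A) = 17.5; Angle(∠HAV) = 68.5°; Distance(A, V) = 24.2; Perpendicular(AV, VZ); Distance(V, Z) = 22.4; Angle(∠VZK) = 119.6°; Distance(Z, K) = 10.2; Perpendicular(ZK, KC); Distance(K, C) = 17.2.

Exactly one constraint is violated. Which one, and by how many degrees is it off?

Perpendicular(ZK, KC) — off by 6.50°.

L = (0.00, 0.00) ✓; LH at 112.1° ✓; |LH| = 18.40 ✓; ∠LHA = 97.80° ✓; |HA| = 17.50 ✓; ∠HAV = 68.50° ✓; |AV| = 24.20 ✓; ∠(AV, VZ) = 90.00° ✓; |VZ| = 22.40 ✓; ∠VZK = 119.6° ✓; |ZK| = 10.20 ✓; ∠(ZK, KC) = 83.50° ✗; |KC| = 17.20 ✓.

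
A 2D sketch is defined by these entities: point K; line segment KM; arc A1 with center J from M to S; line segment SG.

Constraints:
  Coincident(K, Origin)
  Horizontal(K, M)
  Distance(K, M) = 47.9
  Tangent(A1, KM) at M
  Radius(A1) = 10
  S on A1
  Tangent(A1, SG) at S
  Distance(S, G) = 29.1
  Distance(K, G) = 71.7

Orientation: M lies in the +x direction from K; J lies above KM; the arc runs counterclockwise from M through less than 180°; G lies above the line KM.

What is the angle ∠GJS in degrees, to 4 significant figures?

71.04°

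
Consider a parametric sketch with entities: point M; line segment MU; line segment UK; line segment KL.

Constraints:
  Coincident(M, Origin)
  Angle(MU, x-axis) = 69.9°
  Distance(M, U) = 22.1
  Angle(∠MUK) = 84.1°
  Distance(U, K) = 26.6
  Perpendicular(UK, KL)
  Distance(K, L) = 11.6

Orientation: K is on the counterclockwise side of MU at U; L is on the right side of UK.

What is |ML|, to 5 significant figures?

41.469

M is at the origin; MU runs at 69.9° with length 22.1, so U = 22.1·(cos 69.9°, sin 69.9°) = (7.5949, 20.754). ∠MUK = 84.1°, so UK runs at 69.9° + (180° − 84.1°) = 165.80° from the x-axis; with |UK| = 26.6, K = U + 26.6·(cos 165.80°, sin 165.80°) = (-18.192, 27.279). UK is perpendicular to KL; with |KL| = 11.6 on the right of UK, L = K + 11.6·(0.24531, 0.96945) = (-15.347, 38.525). Then |ML| = |L − M| = 41.469.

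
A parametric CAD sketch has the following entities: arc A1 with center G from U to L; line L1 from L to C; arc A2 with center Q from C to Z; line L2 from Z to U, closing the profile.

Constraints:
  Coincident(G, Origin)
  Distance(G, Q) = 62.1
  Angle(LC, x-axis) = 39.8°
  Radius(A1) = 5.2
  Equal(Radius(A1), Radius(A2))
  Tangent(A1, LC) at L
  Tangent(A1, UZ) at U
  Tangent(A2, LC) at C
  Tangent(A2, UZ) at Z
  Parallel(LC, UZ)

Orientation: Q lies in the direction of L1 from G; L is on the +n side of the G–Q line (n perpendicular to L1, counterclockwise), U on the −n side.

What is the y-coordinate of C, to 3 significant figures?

43.7

The slot axis is L1's direction at 39.8°, so u = (cos 39.8°, sin 39.8°) = (0.768, 0.640) and n = (−sin 39.8°, cos 39.8°) = (-0.640, 0.768). G is at the origin and Q lies 62.1 along u from G, so Q = 62.1·u = (47.7, 39.8). Tangency of A1 to both parallel lines with radius 5.2 puts L and U at G ± 5.2·n: L = (-3.33, 4.00), U = (3.33, -4.00). Equal radii place C and Z the same way about Q: C = Q + 5.2·n = (44.4, 43.7), Z = Q − 5.2·n = (51.0, 35.8). So C.y = 43.7.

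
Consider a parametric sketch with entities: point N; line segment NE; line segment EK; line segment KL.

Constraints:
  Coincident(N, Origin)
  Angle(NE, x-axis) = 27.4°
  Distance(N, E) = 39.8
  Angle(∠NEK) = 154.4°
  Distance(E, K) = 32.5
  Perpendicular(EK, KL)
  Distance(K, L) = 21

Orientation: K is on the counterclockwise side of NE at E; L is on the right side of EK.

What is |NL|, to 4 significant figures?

78.34

N is at the origin; NE runs at 27.4° with length 39.8, so E = 39.8·(cos 27.4°, sin 27.4°) = (35.34, 18.32). ∠NEK = 154.4°, so EK runs at 27.4° + (180° − 154.4°) = 53.00° from the x-axis; with |EK| = 32.5, K = E + 32.5·(cos 53.00°, sin 53.00°) = (54.89, 44.27). EK is perpendicular to KL; with |KL| = 21.0 on the right of EK, L = K + 21.0·(0.7986, -0.6018) = (71.67, 31.63). Then |NL| = |L − N| = 78.34.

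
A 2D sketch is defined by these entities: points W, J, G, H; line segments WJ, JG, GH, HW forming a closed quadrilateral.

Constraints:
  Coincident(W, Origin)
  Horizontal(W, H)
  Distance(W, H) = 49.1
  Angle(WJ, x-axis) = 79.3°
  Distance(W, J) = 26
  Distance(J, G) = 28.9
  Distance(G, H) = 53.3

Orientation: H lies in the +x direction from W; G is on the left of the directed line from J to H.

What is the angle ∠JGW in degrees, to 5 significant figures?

14.729°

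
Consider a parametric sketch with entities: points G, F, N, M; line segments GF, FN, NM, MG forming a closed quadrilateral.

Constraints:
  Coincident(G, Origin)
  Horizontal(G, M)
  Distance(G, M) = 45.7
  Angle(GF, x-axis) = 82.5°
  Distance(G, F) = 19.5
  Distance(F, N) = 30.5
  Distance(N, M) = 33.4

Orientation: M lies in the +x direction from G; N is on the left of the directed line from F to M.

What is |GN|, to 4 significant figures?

43.24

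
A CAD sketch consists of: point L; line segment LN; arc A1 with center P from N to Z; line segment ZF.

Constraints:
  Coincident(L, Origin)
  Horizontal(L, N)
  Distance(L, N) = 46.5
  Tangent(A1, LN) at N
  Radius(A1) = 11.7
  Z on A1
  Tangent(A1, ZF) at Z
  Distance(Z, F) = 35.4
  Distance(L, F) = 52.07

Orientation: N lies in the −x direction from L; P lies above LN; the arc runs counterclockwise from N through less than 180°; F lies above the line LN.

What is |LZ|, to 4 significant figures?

36.26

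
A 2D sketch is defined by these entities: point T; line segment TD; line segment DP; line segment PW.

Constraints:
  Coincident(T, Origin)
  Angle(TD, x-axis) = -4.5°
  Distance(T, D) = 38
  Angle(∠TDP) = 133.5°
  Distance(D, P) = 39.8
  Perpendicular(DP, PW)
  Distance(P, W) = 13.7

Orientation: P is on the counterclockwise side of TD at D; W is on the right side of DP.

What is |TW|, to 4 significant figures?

77.80

T is at the origin; TD runs at -4.5° with length 38.0, so D = 38.0·(cos -4.5°, sin -4.5°) = (37.88, -2.981). ∠TDP = 133.5°, so DP runs at -4.5° + (180° − 133.5°) = 42.00° from the x-axis; with |DP| = 39.8, P = D + 39.8·(cos 42.00°, sin 42.00°) = (67.46, 23.65). DP ⟂ PW; with |PW| = 13.7 on the right of DP, W = P + 13.7·(0.6691, -0.7431) = (76.63, 13.47). Then |TW| = |W − T| = 77.80.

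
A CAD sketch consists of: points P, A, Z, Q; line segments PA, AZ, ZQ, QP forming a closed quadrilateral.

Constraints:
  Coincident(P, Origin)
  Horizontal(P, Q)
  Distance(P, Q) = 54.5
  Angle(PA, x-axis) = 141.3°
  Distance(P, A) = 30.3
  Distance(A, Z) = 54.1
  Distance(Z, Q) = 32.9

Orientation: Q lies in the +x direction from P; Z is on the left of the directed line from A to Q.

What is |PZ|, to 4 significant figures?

37.68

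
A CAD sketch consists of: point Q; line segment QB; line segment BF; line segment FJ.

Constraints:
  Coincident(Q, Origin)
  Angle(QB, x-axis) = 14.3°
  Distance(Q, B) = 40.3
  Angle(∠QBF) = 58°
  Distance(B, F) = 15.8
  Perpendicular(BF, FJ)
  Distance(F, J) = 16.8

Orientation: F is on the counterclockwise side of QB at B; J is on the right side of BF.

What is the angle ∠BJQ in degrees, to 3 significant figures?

49.5°

Q is at the origin; QB runs at 14.3° with length 40.3, so B = 40.3·(cos 14.3°, sin 14.3°) = (39.1, 9.95). ∠QBF = 58.0°, so BF runs at 14.3° + (180° − 58.0°) = 136° from the x-axis; with |BF| = 15.8, F = B + 15.8·(cos 136°, sin 136°) = (27.6, 20.9). The perpendicularity gives FJ at right angles to BF; with |FJ| = 16.8 on the right of BF, J = F + 16.8·(0.691, 0.723) = (39.2, 33.0). Then cos ∠BJQ = JB·JQ / (|JB||JQ|), giving 49.5°.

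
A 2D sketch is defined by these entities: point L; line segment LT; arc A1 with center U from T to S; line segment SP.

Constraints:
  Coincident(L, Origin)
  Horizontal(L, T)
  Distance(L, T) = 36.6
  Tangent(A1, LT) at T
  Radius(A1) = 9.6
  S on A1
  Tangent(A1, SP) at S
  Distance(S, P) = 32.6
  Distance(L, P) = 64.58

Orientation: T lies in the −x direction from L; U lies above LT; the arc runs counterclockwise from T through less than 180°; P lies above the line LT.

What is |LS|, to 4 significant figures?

33.18

L is at the origin; L and T share the same y with |LT| = 36.6 and T on the −x side, so T = (-36.60, 0.000). The tangent condition forces UT to be normal to LT, so U = T + (0, 9.6) = (-36.60, 9.600). Since US ⟂ SP (tangency), |UP| = √(9.6² + 32.6²) = 33.98 regardless of where S sits on A1. So P lies on both circle(L, 64.58) and circle(U, 33.98); the above-LT intersection is P = (-50.05, 40.81). S is the foot of the tangent from P: S = (-29.22, 15.74).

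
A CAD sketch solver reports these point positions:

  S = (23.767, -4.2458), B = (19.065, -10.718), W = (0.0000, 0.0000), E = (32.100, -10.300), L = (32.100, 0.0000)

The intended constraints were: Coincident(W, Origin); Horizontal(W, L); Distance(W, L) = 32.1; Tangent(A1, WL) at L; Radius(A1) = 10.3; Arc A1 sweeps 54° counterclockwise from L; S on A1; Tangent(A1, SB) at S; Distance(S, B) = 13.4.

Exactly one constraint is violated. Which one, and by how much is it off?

Distance(S, B) = 13.4 — off by 5.40.

W = (0.00, 0.00) ✓; W.y = 0.00, L.y = 0.00 ✓; |WL| = 32.10 ✓; ∠(EL, LW) = 90.00° ✓; |EL| = 10.30 ✓; bearing(E→S) − bearing(E→L) = 54.00° ✓; |ES| = 10.30 ✓; ∠(ES, SB) = 90.00° ✓; |SB| = 8.000 ✗.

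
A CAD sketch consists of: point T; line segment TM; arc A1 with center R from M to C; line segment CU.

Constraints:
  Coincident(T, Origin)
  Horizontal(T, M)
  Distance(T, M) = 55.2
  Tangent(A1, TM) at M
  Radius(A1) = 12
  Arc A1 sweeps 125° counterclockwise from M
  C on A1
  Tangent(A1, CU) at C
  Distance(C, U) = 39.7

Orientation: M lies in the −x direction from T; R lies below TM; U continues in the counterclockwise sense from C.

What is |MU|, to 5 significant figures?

53.007

T is at the origin; TM is horizontal with |TM| = 55.2 and M on the −x side, so M = (-55.200, 0.0000). Tangency of A1 to TM means the radius RM is perpendicular to TM, so R = M + (0, -12) = (-55.200, -12.000). On A1, M sits at bearing 90° from R; a 125° counterclockwise sweep puts C at bearing 215°, so C = R + 12.0·(cos 215°, sin 215°) = (-65.030, -18.883). Tangency of A1 to CU means the radius RC is perpendicular to CU, so CU runs along (−sin 215°, cos 215°); with |CU| = 39.7, U = (-42.259, -51.403). Then |MU| = |U − M| = 53.007.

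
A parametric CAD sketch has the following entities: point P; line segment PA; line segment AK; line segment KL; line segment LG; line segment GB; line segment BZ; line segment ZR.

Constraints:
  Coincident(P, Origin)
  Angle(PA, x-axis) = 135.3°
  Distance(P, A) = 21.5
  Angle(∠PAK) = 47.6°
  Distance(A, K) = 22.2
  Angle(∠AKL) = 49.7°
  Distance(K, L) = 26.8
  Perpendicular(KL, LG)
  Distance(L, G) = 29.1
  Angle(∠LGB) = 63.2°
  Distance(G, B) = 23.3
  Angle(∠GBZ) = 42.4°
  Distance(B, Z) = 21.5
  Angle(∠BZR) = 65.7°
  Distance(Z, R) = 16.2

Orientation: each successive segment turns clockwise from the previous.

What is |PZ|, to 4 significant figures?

19.71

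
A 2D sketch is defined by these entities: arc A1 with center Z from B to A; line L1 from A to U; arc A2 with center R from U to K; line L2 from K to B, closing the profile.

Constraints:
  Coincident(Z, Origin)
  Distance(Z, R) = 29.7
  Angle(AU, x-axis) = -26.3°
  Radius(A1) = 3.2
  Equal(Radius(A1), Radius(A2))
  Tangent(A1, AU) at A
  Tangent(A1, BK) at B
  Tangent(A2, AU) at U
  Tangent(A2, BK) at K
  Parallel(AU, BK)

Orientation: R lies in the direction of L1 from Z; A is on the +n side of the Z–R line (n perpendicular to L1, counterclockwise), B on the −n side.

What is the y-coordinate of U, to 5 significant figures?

-10.290

The slot axis is L1's direction at -26.3°, so u = (cos -26.3°, sin -26.3°) = (0.89649, -0.44307) and n = (−sin -26.3°, cos -26.3°) = (0.44307, 0.89649). Z is at the origin and R lies 29.7 along u from Z, so R = 29.7·u = (26.626, -13.159). Tangency of A1 to both parallel lines with radius 3.2 puts A and B at Z ± 3.2·n: A = (1.4178, 2.8688), B = (-1.4178, -2.8688). Equal radii place U and K the same way about R: U = R + 3.2·n = (28.043, -10.290), K = R − 3.2·n = (25.208, -16.028). So U.y = -10.290.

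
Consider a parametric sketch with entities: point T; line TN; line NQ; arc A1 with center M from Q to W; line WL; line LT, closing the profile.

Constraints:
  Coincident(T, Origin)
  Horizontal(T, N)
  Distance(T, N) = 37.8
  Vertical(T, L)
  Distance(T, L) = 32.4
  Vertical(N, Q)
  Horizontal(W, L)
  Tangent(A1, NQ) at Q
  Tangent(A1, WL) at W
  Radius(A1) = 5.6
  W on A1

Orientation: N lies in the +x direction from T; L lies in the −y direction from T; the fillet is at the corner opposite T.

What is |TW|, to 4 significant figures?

45.68

The virtual corner opposite T is at (37.80, -32.40). A1 meets NQ tangentially, so MQ is at right angles to NQ and the tangent condition forces MW to be normal to WL, with radius 5.6, so the center M sits 5.6 in from both sides at M = (32.20, -26.80). That places the tangent points at Q = (37.80, -26.80) on NQ and W = (32.20, -32.40) on WL. Then |TW| = |W − T| = 45.68.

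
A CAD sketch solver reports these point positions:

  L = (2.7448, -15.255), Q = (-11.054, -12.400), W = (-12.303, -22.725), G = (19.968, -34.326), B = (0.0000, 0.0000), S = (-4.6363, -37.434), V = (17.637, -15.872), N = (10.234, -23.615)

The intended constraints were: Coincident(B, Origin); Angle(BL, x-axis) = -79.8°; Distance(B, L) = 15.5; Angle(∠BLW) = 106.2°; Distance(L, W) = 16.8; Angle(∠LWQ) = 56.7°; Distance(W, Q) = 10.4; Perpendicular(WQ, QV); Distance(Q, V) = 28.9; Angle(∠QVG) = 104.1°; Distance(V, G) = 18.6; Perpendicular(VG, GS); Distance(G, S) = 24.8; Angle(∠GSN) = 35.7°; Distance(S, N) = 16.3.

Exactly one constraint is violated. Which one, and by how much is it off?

Distance(S, N) = 16.3 — off by 4.00.

B = (0.00, 0.00) ✓; BL at -79.80° ✓; |BL| = 15.50 ✓; ∠BLW = 106.2° ✓; |LW| = 16.80 ✓; ∠LWQ = 56.70° ✓; |WQ| = 10.40 ✓; ∠(WQ, QV) = 90.00° ✓; |QV| = 28.90 ✓; ∠QVG = 104.1° ✓; |VG| = 18.60 ✓; ∠(VG, GS) = 90.00° ✓; |GS| = 24.80 ✓; ∠GSN = 35.70° ✓; |SN| = 20.30 ✗.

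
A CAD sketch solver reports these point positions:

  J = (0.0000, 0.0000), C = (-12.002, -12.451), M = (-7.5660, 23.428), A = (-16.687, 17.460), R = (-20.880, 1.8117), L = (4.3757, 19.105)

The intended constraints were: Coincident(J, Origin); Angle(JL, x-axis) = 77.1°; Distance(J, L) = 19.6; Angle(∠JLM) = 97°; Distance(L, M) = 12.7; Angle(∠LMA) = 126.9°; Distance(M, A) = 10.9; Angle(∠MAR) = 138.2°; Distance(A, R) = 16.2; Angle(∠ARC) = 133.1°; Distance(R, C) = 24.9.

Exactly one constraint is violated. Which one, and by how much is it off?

Distance(R, C) = 24.9 — off by 8.10.

J = (0.00, 0.00) ✓; JL at 77.10° ✓; |JL| = 19.60 ✓; ∠JLM = 97.00° ✓; |LM| = 12.70 ✓; ∠LMA = 126.9° ✓; |MA| = 10.90 ✓; ∠MAR = 138.2° ✓; |AR| = 16.20 ✓; ∠ARC = 133.1° ✓; |RC| = 16.80 ✗.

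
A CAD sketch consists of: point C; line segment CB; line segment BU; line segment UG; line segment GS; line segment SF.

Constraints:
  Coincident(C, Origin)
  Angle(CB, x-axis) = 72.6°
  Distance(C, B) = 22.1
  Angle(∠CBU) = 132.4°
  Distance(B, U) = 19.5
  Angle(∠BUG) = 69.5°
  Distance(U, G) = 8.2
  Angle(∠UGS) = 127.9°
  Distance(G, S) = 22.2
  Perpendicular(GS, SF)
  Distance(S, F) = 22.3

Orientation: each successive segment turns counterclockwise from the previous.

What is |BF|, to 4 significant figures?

13.21

∠UGS = 127.9° gives GS at -77.20° from the x-axis; with |GS| = 22.2, S = (-3.475, 9.948). GS is perpendicular to SF, so SF runs at 12.80°; with |SF| = 22.3, F = (18.27, 14.89). Then |BF| = |F − B| = 13.21.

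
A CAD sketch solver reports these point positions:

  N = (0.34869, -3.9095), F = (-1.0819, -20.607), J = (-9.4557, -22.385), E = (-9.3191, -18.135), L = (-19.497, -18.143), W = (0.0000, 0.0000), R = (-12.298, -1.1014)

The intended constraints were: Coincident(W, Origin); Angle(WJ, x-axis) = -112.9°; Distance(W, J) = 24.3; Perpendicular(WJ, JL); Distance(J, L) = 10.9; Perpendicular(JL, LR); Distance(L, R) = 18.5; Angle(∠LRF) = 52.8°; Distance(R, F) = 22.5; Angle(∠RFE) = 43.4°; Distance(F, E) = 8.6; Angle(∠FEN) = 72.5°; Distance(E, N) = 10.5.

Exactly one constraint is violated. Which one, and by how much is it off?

Distance(E, N) = 10.5 — off by 6.70.

W = (0.00, 0.00) ✓; WJ at -112.9° ✓; |WJ| = 24.30 ✓; ∠(WJ, JL) = 90.00° ✓; |JL| = 10.90 ✓; ∠(JL, LR) = 90.00° ✓; |LR| = 18.50 ✓; ∠LRF = 52.80° ✓; |RF| = 22.50 ✓; ∠RFE = 43.40° ✓; |FE| = 8.600 ✓; ∠FEN = 72.50° ✓; |EN| = 17.20 ✗.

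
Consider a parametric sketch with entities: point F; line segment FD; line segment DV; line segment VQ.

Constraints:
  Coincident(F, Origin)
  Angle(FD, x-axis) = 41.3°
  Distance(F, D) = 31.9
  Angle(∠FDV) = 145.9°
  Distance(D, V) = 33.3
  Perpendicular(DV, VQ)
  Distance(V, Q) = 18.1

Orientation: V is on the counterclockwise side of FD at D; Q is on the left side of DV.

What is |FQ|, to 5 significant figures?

59.716

F is at the origin; FD runs at 41.3° with length 31.9, so D = 31.9·(cos 41.3°, sin 41.3°) = (23.965, 21.054). ∠FDV = 145.9°, so DV runs at 41.3° + (180° − 145.9°) = 75.400° from the x-axis; with |DV| = 33.3, V = D + 33.3·(cos 75.400°, sin 75.400°) = (32.359, 53.279). DV ⟂ VQ; with |VQ| = 18.1 on the left of DV, Q = V + 18.1·(-0.96771, 0.25207) = (14.844, 57.841). Then |FQ| = |Q − F| = 59.716.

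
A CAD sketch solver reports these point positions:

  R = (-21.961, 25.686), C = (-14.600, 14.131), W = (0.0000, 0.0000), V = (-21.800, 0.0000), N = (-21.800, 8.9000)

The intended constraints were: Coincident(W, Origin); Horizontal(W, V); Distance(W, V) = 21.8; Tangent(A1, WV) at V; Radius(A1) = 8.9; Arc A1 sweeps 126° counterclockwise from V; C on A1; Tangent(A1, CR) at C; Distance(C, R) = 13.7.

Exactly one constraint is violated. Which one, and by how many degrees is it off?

Tangent(A1, CR) at C — off by 3.50°.

W = (0.00, 0.00) ✓; W.y = 0.00, V.y = 0.00 ✓; |WV| = 21.80 ✓; ∠(NV, VW) = 90.00° ✓; |NV| = 8.900 ✓; bearing(N→C) − bearing(N→V) = 126.0° ✓; |NC| = 8.900 ✓; ∠(NC, CR) = 93.50° ✗; |CR| = 13.70 ✓.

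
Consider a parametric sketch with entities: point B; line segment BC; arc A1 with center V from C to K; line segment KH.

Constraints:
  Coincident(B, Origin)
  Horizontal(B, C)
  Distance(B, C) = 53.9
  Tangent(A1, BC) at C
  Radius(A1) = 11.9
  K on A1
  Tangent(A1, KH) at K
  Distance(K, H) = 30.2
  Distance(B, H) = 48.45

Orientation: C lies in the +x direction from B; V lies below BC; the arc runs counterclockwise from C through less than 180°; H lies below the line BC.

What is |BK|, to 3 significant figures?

43.4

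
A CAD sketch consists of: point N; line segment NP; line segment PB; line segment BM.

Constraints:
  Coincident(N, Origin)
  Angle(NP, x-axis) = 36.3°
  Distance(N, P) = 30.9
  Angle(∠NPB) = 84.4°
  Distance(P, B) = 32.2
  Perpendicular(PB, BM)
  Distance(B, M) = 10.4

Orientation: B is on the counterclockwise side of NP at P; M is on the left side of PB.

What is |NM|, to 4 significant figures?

35.58

∠NPB = 84.4°, so PB runs at 36.3° + (180° − 84.4°) = 131.9° from the x-axis; with |PB| = 32.2, B = P + 32.2·(cos 131.9°, sin 131.9°) = (3.399, 42.26). The perpendicularity gives BM at right angles to PB; with |BM| = 10.4 on the left of PB, M = B + 10.4·(-0.7443, -0.6678) = (-4.342, 35.31). Then |NM| = |M − N| = 35.58.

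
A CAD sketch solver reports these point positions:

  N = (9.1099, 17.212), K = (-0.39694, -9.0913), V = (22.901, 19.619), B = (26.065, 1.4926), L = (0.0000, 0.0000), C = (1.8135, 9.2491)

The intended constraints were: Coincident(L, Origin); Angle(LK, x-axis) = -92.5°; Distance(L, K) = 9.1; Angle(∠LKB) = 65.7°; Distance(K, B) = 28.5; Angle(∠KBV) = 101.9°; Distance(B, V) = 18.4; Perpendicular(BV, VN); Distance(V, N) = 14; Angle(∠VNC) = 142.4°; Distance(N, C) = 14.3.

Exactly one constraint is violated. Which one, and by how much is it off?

Distance(N, C) = 14.3 — off by 3.50.

L = (0.00, 0.00) ✓; LK at -92.50° ✓; |LK| = 9.100 ✓; ∠LKB = 65.70° ✓; |KB| = 28.50 ✓; ∠KBV = 101.9° ✓; |BV| = 18.40 ✓; ∠(BV, VN) = 90.00° ✓; |VN| = 14.00 ✓; ∠VNC = 142.4° ✓; |NC| = 10.80 ✗.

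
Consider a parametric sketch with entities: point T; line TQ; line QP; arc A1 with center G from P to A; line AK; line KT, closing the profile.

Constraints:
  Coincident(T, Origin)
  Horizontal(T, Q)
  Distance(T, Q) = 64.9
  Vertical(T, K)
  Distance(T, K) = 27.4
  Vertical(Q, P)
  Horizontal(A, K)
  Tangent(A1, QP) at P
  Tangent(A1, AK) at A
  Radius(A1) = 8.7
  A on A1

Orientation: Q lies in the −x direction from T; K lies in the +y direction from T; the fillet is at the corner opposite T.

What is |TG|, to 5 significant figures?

59.229

T is at the origin; TQ is horizontal with |TQ| = 64.9 and Q on the −x side, so Q = (-64.900, 0.0000). T and K share the same x with |TK| = 27.4 and K on the +y side, so K = (0.0000, 27.400). The virtual corner opposite T is at (-64.900, 27.400). Tangency of A1 to QP means the radius GP is perpendicular to QP and A1 meets AK tangentially, so GA is at right angles to AK, with radius 8.7, so the center G sits 8.7 in from both sides at G = (-56.200, 18.700). Then |TG| = |G − T| = 59.229.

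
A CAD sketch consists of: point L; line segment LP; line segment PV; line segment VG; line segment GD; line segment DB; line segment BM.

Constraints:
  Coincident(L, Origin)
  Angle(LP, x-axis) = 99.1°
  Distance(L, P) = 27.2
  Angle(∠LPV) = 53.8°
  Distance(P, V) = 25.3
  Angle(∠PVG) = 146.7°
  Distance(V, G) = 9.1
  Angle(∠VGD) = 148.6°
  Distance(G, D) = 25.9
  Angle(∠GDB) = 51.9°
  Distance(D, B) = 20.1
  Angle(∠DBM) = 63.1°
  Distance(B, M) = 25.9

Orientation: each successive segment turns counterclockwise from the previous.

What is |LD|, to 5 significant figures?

28.648

L is at the origin; LP runs at 99.1° with length 27.2, so P = (-4.3019, 26.858). ∠LPV = 53.8° gives PV at -134.70° from the x-axis; with |PV| = 25.3, V = (-22.098, 8.8744). ∠PVG = 146.7° gives VG at -101.40° from the x-axis; with |VG| = 9.1, G = (-23.896, -0.046039). ∠VGD = 148.6° gives GD at -70.000° from the x-axis; with |GD| = 25.9, D = (-15.038, -24.384). Then |LD| = |D − L| = 28.648.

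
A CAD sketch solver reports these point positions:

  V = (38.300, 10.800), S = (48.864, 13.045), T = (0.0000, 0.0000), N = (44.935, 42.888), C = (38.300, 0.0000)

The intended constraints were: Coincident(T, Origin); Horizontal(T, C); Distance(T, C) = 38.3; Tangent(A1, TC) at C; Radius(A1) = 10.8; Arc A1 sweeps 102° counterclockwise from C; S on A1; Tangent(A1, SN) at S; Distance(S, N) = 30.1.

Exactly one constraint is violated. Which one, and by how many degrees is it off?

Tangent(A1, SN) at S — off by 4.50°.

T = (0.00, 0.00) ✓; T.y = 0.00, C.y = 0.00 ✓; |TC| = 38.30 ✓; ∠(VC, CT) = 90.00° ✓; |VC| = 10.80 ✓; bearing(V→S) − bearing(V→C) = 102.0° ✓; |VS| = 10.80 ✓; ∠(VS, SN) = 94.50° ✗; |SN| = 30.10 ✓.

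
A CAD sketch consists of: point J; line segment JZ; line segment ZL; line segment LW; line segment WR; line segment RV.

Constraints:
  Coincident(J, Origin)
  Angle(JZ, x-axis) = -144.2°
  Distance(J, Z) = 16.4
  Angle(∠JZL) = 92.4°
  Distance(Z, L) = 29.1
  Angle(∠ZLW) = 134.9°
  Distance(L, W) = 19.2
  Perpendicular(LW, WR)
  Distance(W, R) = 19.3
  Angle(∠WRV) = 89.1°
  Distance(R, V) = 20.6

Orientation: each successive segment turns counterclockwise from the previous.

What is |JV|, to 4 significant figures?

15.87

LW ⟂ WR, so WR runs at 78.50°; with |WR| = 19.3, R = (25.38, -18.80). ∠WRV = 89.1° gives RV at 169.4° from the x-axis; with |RV| = 20.6, V = (5.131, -15.01). Then |JV| = |V − J| = 15.87.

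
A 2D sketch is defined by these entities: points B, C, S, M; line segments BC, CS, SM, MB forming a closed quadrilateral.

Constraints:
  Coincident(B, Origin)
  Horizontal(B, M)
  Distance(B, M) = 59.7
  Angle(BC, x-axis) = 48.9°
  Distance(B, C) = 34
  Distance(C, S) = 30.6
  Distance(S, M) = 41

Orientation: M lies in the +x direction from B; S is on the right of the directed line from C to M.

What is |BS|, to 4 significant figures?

19.58

Checks: |CS| = 30.60 ✓; |SM| = 41.00 ✓.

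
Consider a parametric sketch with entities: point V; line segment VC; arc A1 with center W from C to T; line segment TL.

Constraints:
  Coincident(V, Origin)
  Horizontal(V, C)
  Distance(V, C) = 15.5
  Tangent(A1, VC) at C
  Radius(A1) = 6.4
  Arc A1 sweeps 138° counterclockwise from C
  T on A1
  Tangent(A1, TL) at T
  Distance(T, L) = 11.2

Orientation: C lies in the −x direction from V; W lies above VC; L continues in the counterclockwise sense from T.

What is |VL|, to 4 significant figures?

27.01

V is at the origin; VC is horizontal with |VC| = 15.5 and C on the −x side, so C = (-15.50, 0.000). The tangent condition forces WC to be normal to VC, so W = C + (0, 6.4) = (-15.50, 6.400). On A1, C sits at bearing -90° from W; a 138° counterclockwise sweep puts T at bearing 48°, so T = W + 6.4·(cos 48°, sin 48°) = (-11.22, 11.16). Since A1 is tangent to TL there, WT ⟂ TL, so TL runs along (−sin 48°, cos 48°); with |TL| = 11.2, L = (-19.54, 18.65). Then |VL| = |L − V| = 27.01.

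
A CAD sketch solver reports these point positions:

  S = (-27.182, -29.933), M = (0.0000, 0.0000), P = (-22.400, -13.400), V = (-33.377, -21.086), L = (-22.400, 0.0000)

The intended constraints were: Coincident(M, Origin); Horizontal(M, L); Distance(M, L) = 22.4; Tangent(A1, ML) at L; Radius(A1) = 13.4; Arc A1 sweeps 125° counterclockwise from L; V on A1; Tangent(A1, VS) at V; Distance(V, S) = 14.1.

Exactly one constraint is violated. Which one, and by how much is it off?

Distance(V, S) = 14.1 — off by 3.30.

M = (0.00, 0.00) ✓; M.y = 0.00, L.y = 0.00 ✓; |ML| = 22.40 ✓; ∠(PL, LM) = 90.00° ✓; |PL| = 13.40 ✓; bearing(P→V) − bearing(P→L) = 125.0° ✓; |PV| = 13.40 ✓; ∠(PV, VS) = 90.00° ✓; |VS| = 10.80 ✗.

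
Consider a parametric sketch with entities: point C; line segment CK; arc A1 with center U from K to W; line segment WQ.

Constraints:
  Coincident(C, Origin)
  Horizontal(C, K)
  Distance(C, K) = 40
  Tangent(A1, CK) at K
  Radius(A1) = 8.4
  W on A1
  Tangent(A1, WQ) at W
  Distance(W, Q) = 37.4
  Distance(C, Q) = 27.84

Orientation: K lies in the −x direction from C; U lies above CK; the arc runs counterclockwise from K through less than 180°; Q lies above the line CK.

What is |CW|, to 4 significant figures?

34.47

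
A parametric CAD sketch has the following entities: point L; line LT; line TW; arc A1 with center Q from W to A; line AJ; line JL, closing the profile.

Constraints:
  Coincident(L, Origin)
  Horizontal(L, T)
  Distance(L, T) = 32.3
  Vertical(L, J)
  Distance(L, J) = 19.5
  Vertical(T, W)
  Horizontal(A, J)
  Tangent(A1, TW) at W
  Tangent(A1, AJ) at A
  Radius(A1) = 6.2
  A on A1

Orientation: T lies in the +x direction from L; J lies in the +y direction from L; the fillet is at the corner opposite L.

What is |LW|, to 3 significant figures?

34.9

L is at the origin; LT is horizontal with |LT| = 32.3 and T on the +x side, so T = (32.3, 0.00). LJ is vertical with |LJ| = 19.5 and J on the +y side, so J = (0.00, 19.5). The virtual corner opposite L is at (32.3, 19.5). Tangency of A1 to TW means the radius QW is perpendicular to TW and tangency of A1 to AJ means the radius QA is perpendicular to AJ, with radius 6.2, so the center Q sits 6.2 in from both sides at Q = (26.1, 13.3). That places the tangent points at W = (32.3, 13.3) on TW and A = (26.1, 19.5) on AJ. Then |LW| = |W − L| = 34.9.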